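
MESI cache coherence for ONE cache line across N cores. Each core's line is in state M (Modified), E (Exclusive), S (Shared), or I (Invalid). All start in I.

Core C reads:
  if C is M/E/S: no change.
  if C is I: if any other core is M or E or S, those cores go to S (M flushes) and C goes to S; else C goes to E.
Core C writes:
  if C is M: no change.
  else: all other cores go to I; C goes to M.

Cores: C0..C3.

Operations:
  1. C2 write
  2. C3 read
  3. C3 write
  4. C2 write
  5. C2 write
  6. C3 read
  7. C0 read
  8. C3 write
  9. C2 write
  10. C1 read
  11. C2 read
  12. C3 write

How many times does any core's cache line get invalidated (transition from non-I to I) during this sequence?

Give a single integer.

Op 1: C2 write [C2 write: invalidate none -> C2=M] -> [I,I,M,I] (invalidations this op: 0; running total: 0)
Op 2: C3 read [C3 read from I: others=['C2=M'] -> C3=S, others downsized to S] -> [I,I,S,S] (invalidations this op: 0; running total: 0)
Op 3: C3 write [C3 write: invalidate ['C2=S'] -> C3=M] -> [I,I,I,M] (invalidations this op: 1; running total: 1)
Op 4: C2 write [C2 write: invalidate ['C3=M'] -> C2=M] -> [I,I,M,I] (invalidations this op: 1; running total: 2)
Op 5: C2 write [C2 write: already M (modified), no change] -> [I,I,M,I] (invalidations this op: 0; running total: 2)
Op 6: C3 read [C3 read from I: others=['C2=M'] -> C3=S, others downsized to S] -> [I,I,S,S] (invalidations this op: 0; running total: 2)
Op 7: C0 read [C0 read from I: others=['C2=S', 'C3=S'] -> C0=S, others downsized to S] -> [S,I,S,S] (invalidations this op: 0; running total: 2)
Op 8: C3 write [C3 write: invalidate ['C0=S', 'C2=S'] -> C3=M] -> [I,I,I,M] (invalidations this op: 2; running total: 4)
Op 9: C2 write [C2 write: invalidate ['C3=M'] -> C2=M] -> [I,I,M,I] (invalidations this op: 1; running total: 5)
Op 10: C1 read [C1 read from I: others=['C2=M'] -> C1=S, others downsized to S] -> [I,S,S,I] (invalidations this op: 0; running total: 5)
Op 11: C2 read [C2 read: already in S, no change] -> [I,S,S,I] (invalidations this op: 0; running total: 5)
Op 12: C3 write [C3 write: invalidate ['C1=S', 'C2=S'] -> C3=M] -> [I,I,I,M] (invalidations this op: 2; running total: 7)

Answer: 7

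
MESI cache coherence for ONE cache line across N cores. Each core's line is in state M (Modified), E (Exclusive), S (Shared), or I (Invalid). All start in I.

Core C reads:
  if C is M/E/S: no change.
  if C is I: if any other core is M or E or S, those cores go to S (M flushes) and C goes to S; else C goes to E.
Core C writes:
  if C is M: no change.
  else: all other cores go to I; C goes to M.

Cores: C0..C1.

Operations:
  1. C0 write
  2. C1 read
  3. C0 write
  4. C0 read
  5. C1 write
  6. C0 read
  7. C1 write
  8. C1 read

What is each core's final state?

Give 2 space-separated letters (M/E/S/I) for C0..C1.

Op 1: C0 write [C0 write: invalidate none -> C0=M] -> [M,I]
Op 2: C1 read [C1 read from I: others=['C0=M'] -> C1=S, others downsized to S] -> [S,S]
Op 3: C0 write [C0 write: invalidate ['C1=S'] -> C0=M] -> [M,I]
Op 4: C0 read [C0 read: already in M, no change] -> [M,I]
Op 5: C1 write [C1 write: invalidate ['C0=M'] -> C1=M] -> [I,M]
Op 6: C0 read [C0 read from I: others=['C1=M'] -> C0=S, others downsized to S] -> [S,S]
Op 7: C1 write [C1 write: invalidate ['C0=S'] -> C1=M] -> [I,M]
Op 8: C1 read [C1 read: already in M, no change] -> [I,M]

Answer: I M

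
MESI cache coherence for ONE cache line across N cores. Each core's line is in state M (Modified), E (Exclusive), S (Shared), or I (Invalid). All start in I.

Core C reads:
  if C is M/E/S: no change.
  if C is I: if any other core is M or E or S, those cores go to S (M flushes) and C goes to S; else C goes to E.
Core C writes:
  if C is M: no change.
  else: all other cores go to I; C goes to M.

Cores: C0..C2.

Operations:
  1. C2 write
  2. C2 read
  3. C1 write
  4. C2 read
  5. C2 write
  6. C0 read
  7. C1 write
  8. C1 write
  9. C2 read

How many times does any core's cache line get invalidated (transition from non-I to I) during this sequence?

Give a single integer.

Op 1: C2 write [C2 write: invalidate none -> C2=M] -> [I,I,M] (invalidations this op: 0; running total: 0)
Op 2: C2 read [C2 read: already in M, no change] -> [I,I,M] (invalidations this op: 0; running total: 0)
Op 3: C1 write [C1 write: invalidate ['C2=M'] -> C1=M] -> [I,M,I] (invalidations this op: 1; running total: 1)
Op 4: C2 read [C2 read from I: others=['C1=M'] -> C2=S, others downsized to S] -> [I,S,S] (invalidations this op: 0; running total: 1)
Op 5: C2 write [C2 write: invalidate ['C1=S'] -> C2=M] -> [I,I,M] (invalidations this op: 1; running total: 2)
Op 6: C0 read [C0 read from I: others=['C2=M'] -> C0=S, others downsized to S] -> [S,I,S] (invalidations this op: 0; running total: 2)
Op 7: C1 write [C1 write: invalidate ['C0=S', 'C2=S'] -> C1=M] -> [I,M,I] (invalidations this op: 2; running total: 4)
Op 8: C1 write [C1 write: already M (modified), no change] -> [I,M,I] (invalidations this op: 0; running total: 4)
Op 9: C2 read [C2 read from I: others=['C1=M'] -> C2=S, others downsized to S] -> [I,S,S] (invalidations this op: 0; running total: 4)

Answer: 4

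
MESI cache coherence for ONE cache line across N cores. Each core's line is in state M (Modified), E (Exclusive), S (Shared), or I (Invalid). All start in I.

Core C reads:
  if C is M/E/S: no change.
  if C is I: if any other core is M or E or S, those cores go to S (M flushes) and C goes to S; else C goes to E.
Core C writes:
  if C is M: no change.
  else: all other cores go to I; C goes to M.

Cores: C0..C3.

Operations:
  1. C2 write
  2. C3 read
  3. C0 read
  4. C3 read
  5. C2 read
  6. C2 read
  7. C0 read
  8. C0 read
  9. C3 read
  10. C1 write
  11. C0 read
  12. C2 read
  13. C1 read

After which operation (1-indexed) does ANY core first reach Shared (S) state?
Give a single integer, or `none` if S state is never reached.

Answer: 2

Derivation:
Op 1: C2 write [C2 write: invalidate none -> C2=M] -> [I,I,M,I]
Op 2: C3 read [C3 read from I: others=['C2=M'] -> C3=S, others downsized to S] -> [I,I,S,S]
  -> First S state at op 2; remaining ops need not be traced.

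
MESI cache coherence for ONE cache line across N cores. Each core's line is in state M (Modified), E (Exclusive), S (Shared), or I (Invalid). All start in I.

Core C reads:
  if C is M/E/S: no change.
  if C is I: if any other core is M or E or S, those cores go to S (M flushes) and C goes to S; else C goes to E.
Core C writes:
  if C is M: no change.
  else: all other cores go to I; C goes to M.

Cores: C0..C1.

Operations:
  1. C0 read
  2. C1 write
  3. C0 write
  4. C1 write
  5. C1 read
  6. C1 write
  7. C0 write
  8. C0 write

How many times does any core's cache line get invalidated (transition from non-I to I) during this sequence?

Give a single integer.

Answer: 4

Derivation:
Op 1: C0 read [C0 read from I: no other sharers -> C0=E (exclusive)] -> [E,I] (invalidations this op: 0; running total: 0)
Op 2: C1 write [C1 write: invalidate ['C0=E'] -> C1=M] -> [I,M] (invalidations this op: 1; running total: 1)
Op 3: C0 write [C0 write: invalidate ['C1=M'] -> C0=M] -> [M,I] (invalidations this op: 1; running total: 2)
Op 4: C1 write [C1 write: invalidate ['C0=M'] -> C1=M] -> [I,M] (invalidations this op: 1; running total: 3)
Op 5: C1 read [C1 read: already in M, no change] -> [I,M] (invalidations this op: 0; running total: 3)
Op 6: C1 write [C1 write: already M (modified), no change] -> [I,M] (invalidations this op: 0; running total: 3)
Op 7: C0 write [C0 write: invalidate ['C1=M'] -> C0=M] -> [M,I] (invalidations this op: 1; running total: 4)
Op 8: C0 write [C0 write: already M (modified), no change] -> [M,I] (invalidations this op: 0; running total: 4)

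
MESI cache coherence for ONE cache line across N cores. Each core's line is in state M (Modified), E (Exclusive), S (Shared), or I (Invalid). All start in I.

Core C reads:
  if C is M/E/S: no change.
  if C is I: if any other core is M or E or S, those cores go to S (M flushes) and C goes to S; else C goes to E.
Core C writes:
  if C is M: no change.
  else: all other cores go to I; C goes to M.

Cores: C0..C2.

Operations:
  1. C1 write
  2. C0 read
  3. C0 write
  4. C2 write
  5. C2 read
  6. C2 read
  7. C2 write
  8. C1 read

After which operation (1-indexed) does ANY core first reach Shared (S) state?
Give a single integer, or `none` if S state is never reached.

Answer: 2

Derivation:
Op 1: C1 write [C1 write: invalidate none -> C1=M] -> [I,M,I]
Op 2: C0 read [C0 read from I: others=['C1=M'] -> C0=S, others downsized to S] -> [S,S,I]
  -> First S state at op 2; remaining ops need not be traced.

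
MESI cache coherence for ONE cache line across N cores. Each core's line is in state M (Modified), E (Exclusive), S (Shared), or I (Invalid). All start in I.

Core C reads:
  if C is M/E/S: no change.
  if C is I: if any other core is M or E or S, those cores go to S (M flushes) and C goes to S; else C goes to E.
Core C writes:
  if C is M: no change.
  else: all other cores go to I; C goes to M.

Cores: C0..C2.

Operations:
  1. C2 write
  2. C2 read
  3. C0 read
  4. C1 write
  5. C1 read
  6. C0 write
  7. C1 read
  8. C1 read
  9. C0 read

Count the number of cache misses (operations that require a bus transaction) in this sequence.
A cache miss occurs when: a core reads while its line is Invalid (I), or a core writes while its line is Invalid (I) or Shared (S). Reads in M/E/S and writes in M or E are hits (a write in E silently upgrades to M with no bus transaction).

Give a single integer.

Op 1: C2 write [C2 write: invalidate none -> C2=M] -> [I,I,M] [MISS #1: write from I]
Op 2: C2 read [C2 read: already in M, no change] -> [I,I,M] [hit: read from M]
Op 3: C0 read [C0 read from I: others=['C2=M'] -> C0=S, others downsized to S] -> [S,I,S] [MISS #2: read from I]
Op 4: C1 write [C1 write: invalidate ['C0=S', 'C2=S'] -> C1=M] -> [I,M,I] [MISS #3: write from I]
Op 5: C1 read [C1 read: already in M, no change] -> [I,M,I] [hit: read from M]
Op 6: C0 write [C0 write: invalidate ['C1=M'] -> C0=M] -> [M,I,I] [MISS #4: write from I]
Op 7: C1 read [C1 read from I: others=['C0=M'] -> C1=S, others downsized to S] -> [S,S,I] [MISS #5: read from I]
Op 8: C1 read [C1 read: already in S, no change] -> [S,S,I] [hit: read from S]
Op 9: C0 read [C0 read: already in S, no change] -> [S,S,I] [hit: read from S]

Answer: 5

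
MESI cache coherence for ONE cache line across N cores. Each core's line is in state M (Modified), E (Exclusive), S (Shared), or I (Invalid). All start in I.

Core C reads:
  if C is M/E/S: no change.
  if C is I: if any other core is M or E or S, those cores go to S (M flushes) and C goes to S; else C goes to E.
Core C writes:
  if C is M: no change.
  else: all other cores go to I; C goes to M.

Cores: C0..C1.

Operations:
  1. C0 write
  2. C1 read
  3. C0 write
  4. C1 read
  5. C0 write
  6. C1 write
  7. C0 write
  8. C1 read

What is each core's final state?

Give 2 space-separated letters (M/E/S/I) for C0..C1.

Answer: S S

Derivation:
Op 1: C0 write [C0 write: invalidate none -> C0=M] -> [M,I]
Op 2: C1 read [C1 read from I: others=['C0=M'] -> C1=S, others downsized to S] -> [S,S]
Op 3: C0 write [C0 write: invalidate ['C1=S'] -> C0=M] -> [M,I]
Op 4: C1 read [C1 read from I: others=['C0=M'] -> C1=S, others downsized to S] -> [S,S]
Op 5: C0 write [C0 write: invalidate ['C1=S'] -> C0=M] -> [M,I]
Op 6: C1 write [C1 write: invalidate ['C0=M'] -> C1=M] -> [I,M]
Op 7: C0 write [C0 write: invalidate ['C1=M'] -> C0=M] -> [M,I]
Op 8: C1 read [C1 read from I: others=['C0=M'] -> C1=S, others downsized to S] -> [S,S]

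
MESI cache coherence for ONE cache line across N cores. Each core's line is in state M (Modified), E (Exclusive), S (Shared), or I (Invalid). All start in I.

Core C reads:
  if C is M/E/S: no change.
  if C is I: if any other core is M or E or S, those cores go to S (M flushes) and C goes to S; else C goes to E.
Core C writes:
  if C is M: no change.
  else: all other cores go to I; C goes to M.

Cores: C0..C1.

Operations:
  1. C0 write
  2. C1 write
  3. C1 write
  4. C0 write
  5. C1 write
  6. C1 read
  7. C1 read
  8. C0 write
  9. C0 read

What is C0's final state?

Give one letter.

Answer: M

Derivation:
Op 1: C0 write [C0 write: invalidate none -> C0=M] -> [M,I]
Op 2: C1 write [C1 write: invalidate ['C0=M'] -> C1=M] -> [I,M]
Op 3: C1 write [C1 write: already M (modified), no change] -> [I,M]
Op 4: C0 write [C0 write: invalidate ['C1=M'] -> C0=M] -> [M,I]
Op 5: C1 write [C1 write: invalidate ['C0=M'] -> C1=M] -> [I,M]
Op 6: C1 read [C1 read: already in M, no change] -> [I,M]
Op 7: C1 read [C1 read: already in M, no change] -> [I,M]
Op 8: C0 write [C0 write: invalidate ['C1=M'] -> C0=M] -> [M,I]
Op 9: C0 read [C0 read: already in M, no change] -> [M,I]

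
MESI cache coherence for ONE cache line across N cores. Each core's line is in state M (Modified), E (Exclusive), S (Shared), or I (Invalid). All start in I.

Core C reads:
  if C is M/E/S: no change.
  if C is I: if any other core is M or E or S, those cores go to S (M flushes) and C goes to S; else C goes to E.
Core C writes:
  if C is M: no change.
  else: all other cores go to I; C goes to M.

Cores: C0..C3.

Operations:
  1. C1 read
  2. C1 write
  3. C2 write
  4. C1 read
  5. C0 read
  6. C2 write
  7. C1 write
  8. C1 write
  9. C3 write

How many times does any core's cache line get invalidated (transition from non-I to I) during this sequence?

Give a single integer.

Op 1: C1 read [C1 read from I: no other sharers -> C1=E (exclusive)] -> [I,E,I,I] (invalidations this op: 0; running total: 0)
Op 2: C1 write [C1 write: invalidate none -> C1=M] -> [I,M,I,I] (invalidations this op: 0; running total: 0)
Op 3: C2 write [C2 write: invalidate ['C1=M'] -> C2=M] -> [I,I,M,I] (invalidations this op: 1; running total: 1)
Op 4: C1 read [C1 read from I: others=['C2=M'] -> C1=S, others downsized to S] -> [I,S,S,I] (invalidations this op: 0; running total: 1)
Op 5: C0 read [C0 read from I: others=['C1=S', 'C2=S'] -> C0=S, others downsized to S] -> [S,S,S,I] (invalidations this op: 0; running total: 1)
Op 6: C2 write [C2 write: invalidate ['C0=S', 'C1=S'] -> C2=M] -> [I,I,M,I] (invalidations this op: 2; running total: 3)
Op 7: C1 write [C1 write: invalidate ['C2=M'] -> C1=M] -> [I,M,I,I] (invalidations this op: 1; running total: 4)
Op 8: C1 write [C1 write: already M (modified), no change] -> [I,M,I,I] (invalidations this op: 0; running total: 4)
Op 9: C3 write [C3 write: invalidate ['C1=M'] -> C3=M] -> [I,I,I,M] (invalidations this op: 1; running total: 5)

Answer: 5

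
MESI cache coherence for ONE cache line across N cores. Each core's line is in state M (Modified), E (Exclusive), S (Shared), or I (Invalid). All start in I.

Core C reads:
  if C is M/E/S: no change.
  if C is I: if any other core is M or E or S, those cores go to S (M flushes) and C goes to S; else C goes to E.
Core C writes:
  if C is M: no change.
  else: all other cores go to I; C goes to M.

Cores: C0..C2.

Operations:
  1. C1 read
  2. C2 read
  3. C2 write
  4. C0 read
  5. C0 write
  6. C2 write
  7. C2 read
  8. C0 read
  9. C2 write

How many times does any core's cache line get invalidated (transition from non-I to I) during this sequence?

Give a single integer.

Answer: 4

Derivation:
Op 1: C1 read [C1 read from I: no other sharers -> C1=E (exclusive)] -> [I,E,I] (invalidations this op: 0; running total: 0)
Op 2: C2 read [C2 read from I: others=['C1=E'] -> C2=S, others downsized to S] -> [I,S,S] (invalidations this op: 0; running total: 0)
Op 3: C2 write [C2 write: invalidate ['C1=S'] -> C2=M] -> [I,I,M] (invalidations this op: 1; running total: 1)
Op 4: C0 read [C0 read from I: others=['C2=M'] -> C0=S, others downsized to S] -> [S,I,S] (invalidations this op: 0; running total: 1)
Op 5: C0 write [C0 write: invalidate ['C2=S'] -> C0=M] -> [M,I,I] (invalidations this op: 1; running total: 2)
Op 6: C2 write [C2 write: invalidate ['C0=M'] -> C2=M] -> [I,I,M] (invalidations this op: 1; running total: 3)
Op 7: C2 read [C2 read: already in M, no change] -> [I,I,M] (invalidations this op: 0; running total: 3)
Op 8: C0 read [C0 read from I: others=['C2=M'] -> C0=S, others downsized to S] -> [S,I,S] (invalidations this op: 0; running total: 3)
Op 9: C2 write [C2 write: invalidate ['C0=S'] -> C2=M] -> [I,I,M] (invalidations this op: 1; running total: 4)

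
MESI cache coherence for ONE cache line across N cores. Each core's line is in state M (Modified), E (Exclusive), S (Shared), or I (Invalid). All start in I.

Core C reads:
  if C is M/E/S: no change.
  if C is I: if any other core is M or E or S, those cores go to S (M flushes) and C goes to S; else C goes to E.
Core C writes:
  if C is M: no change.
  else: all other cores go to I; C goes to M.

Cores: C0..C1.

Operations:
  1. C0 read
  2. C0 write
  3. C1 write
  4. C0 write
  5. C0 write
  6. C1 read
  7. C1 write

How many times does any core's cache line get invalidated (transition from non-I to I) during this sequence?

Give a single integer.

Op 1: C0 read [C0 read from I: no other sharers -> C0=E (exclusive)] -> [E,I] (invalidations this op: 0; running total: 0)
Op 2: C0 write [C0 write: invalidate none -> C0=M] -> [M,I] (invalidations this op: 0; running total: 0)
Op 3: C1 write [C1 write: invalidate ['C0=M'] -> C1=M] -> [I,M] (invalidations this op: 1; running total: 1)
Op 4: C0 write [C0 write: invalidate ['C1=M'] -> C0=M] -> [M,I] (invalidations this op: 1; running total: 2)
Op 5: C0 write [C0 write: already M (modified), no change] -> [M,I] (invalidations this op: 0; running total: 2)
Op 6: C1 read [C1 read from I: others=['C0=M'] -> C1=S, others downsized to S] -> [S,S] (invalidations this op: 0; running total: 2)
Op 7: C1 write [C1 write: invalidate ['C0=S'] -> C1=M] -> [I,M] (invalidations this op: 1; running total: 3)

Answer: 3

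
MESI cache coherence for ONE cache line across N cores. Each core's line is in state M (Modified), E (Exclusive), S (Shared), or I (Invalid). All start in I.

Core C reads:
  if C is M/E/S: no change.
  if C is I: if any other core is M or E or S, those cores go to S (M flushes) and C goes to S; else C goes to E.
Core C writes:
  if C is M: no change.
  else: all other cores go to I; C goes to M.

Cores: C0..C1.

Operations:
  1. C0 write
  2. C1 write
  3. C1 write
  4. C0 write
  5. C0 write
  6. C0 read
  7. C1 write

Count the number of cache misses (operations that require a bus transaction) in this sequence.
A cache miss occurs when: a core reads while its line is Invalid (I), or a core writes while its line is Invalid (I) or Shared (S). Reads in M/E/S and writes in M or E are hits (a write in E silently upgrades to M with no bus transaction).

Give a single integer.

Answer: 4

Derivation:
Op 1: C0 write [C0 write: invalidate none -> C0=M] -> [M,I] [MISS #1: write from I]
Op 2: C1 write [C1 write: invalidate ['C0=M'] -> C1=M] -> [I,M] [MISS #2: write from I]
Op 3: C1 write [C1 write: already M (modified), no change] -> [I,M] [hit: write from M]
Op 4: C0 write [C0 write: invalidate ['C1=M'] -> C0=M] -> [M,I] [MISS #3: write from I]
Op 5: C0 write [C0 write: already M (modified), no change] -> [M,I] [hit: write from M]
Op 6: C0 read [C0 read: already in M, no change] -> [M,I] [hit: read from M]
Op 7: C1 write [C1 write: invalidate ['C0=M'] -> C1=M] -> [I,M] [MISS #4: write from I]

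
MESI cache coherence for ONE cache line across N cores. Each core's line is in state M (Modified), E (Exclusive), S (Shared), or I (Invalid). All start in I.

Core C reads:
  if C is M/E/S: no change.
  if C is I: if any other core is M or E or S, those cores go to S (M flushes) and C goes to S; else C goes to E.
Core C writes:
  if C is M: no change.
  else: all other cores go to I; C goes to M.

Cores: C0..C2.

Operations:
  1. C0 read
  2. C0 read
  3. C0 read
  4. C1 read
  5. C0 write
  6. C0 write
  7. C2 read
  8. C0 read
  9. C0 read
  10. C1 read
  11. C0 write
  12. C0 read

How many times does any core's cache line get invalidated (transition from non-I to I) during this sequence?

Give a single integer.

Op 1: C0 read [C0 read from I: no other sharers -> C0=E (exclusive)] -> [E,I,I] (invalidations this op: 0; running total: 0)
Op 2: C0 read [C0 read: already in E, no change] -> [E,I,I] (invalidations this op: 0; running total: 0)
Op 3: C0 read [C0 read: already in E, no change] -> [E,I,I] (invalidations this op: 0; running total: 0)
Op 4: C1 read [C1 read from I: others=['C0=E'] -> C1=S, others downsized to S] -> [S,S,I] (invalidations this op: 0; running total: 0)
Op 5: C0 write [C0 write: invalidate ['C1=S'] -> C0=M] -> [M,I,I] (invalidations this op: 1; running total: 1)
Op 6: C0 write [C0 write: already M (modified), no change] -> [M,I,I] (invalidations this op: 0; running total: 1)
Op 7: C2 read [C2 read from I: others=['C0=M'] -> C2=S, others downsized to S] -> [S,I,S] (invalidations this op: 0; running total: 1)
Op 8: C0 read [C0 read: already in S, no change] -> [S,I,S] (invalidations this op: 0; running total: 1)
Op 9: C0 read [C0 read: already in S, no change] -> [S,I,S] (invalidations this op: 0; running total: 1)
Op 10: C1 read [C1 read from I: others=['C0=S', 'C2=S'] -> C1=S, others downsized to S] -> [S,S,S] (invalidations this op: 0; running total: 1)
Op 11: C0 write [C0 write: invalidate ['C1=S', 'C2=S'] -> C0=M] -> [M,I,I] (invalidations this op: 2; running total: 3)
Op 12: C0 read [C0 read: already in M, no change] -> [M,I,I] (invalidations this op: 0; running total: 3)

Answer: 3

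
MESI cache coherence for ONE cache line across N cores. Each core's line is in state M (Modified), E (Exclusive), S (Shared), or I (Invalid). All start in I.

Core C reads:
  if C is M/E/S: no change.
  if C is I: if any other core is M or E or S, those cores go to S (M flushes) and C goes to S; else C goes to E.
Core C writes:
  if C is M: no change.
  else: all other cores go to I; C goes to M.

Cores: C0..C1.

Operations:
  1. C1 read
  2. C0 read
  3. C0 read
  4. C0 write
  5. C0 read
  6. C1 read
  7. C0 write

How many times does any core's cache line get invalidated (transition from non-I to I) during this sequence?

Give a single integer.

Answer: 2

Derivation:
Op 1: C1 read [C1 read from I: no other sharers -> C1=E (exclusive)] -> [I,E] (invalidations this op: 0; running total: 0)
Op 2: C0 read [C0 read from I: others=['C1=E'] -> C0=S, others downsized to S] -> [S,S] (invalidations this op: 0; running total: 0)
Op 3: C0 read [C0 read: already in S, no change] -> [S,S] (invalidations this op: 0; running total: 0)
Op 4: C0 write [C0 write: invalidate ['C1=S'] -> C0=M] -> [M,I] (invalidations this op: 1; running total: 1)
Op 5: C0 read [C0 read: already in M, no change] -> [M,I] (invalidations this op: 0; running total: 1)
Op 6: C1 read [C1 read from I: others=['C0=M'] -> C1=S, others downsized to S] -> [S,S] (invalidations this op: 0; running total: 1)
Op 7: C0 write [C0 write: invalidate ['C1=S'] -> C0=M] -> [M,I] (invalidations this op: 1; running total: 2)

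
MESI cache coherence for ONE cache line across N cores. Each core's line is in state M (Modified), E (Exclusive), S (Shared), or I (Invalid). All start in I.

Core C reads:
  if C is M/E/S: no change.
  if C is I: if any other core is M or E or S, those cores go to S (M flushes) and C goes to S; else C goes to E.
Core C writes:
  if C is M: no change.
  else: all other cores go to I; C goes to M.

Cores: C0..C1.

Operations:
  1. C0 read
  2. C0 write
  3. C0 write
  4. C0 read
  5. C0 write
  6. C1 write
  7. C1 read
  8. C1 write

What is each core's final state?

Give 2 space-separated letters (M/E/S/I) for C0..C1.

Op 1: C0 read [C0 read from I: no other sharers -> C0=E (exclusive)] -> [E,I]
Op 2: C0 write [C0 write: invalidate none -> C0=M] -> [M,I]
Op 3: C0 write [C0 write: already M (modified), no change] -> [M,I]
Op 4: C0 read [C0 read: already in M, no change] -> [M,I]
Op 5: C0 write [C0 write: already M (modified), no change] -> [M,I]
Op 6: C1 write [C1 write: invalidate ['C0=M'] -> C1=M] -> [I,M]
Op 7: C1 read [C1 read: already in M, no change] -> [I,M]
Op 8: C1 write [C1 write: already M (modified), no change] -> [I,M]

Answer: I M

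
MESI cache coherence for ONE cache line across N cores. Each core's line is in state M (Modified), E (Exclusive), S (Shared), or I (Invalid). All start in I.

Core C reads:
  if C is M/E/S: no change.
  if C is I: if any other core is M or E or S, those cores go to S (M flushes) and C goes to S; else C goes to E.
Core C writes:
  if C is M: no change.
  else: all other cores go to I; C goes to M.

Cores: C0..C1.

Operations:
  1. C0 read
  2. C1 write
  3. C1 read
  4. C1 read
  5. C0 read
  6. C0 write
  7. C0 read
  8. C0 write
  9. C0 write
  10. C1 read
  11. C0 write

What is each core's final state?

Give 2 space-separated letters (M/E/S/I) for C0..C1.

Answer: M I

Derivation:
Op 1: C0 read [C0 read from I: no other sharers -> C0=E (exclusive)] -> [E,I]
Op 2: C1 write [C1 write: invalidate ['C0=E'] -> C1=M] -> [I,M]
Op 3: C1 read [C1 read: already in M, no change] -> [I,M]
Op 4: C1 read [C1 read: already in M, no change] -> [I,M]
Op 5: C0 read [C0 read from I: others=['C1=M'] -> C0=S, others downsized to S] -> [S,S]
Op 6: C0 write [C0 write: invalidate ['C1=S'] -> C0=M] -> [M,I]
Op 7: C0 read [C0 read: already in M, no change] -> [M,I]
Op 8: C0 write [C0 write: already M (modified), no change] -> [M,I]
Op 9: C0 write [C0 write: already M (modified), no change] -> [M,I]
Op 10: C1 read [C1 read from I: others=['C0=M'] -> C1=S, others downsized to S] -> [S,S]
Op 11: C0 write [C0 write: invalidate ['C1=S'] -> C0=M] -> [M,I]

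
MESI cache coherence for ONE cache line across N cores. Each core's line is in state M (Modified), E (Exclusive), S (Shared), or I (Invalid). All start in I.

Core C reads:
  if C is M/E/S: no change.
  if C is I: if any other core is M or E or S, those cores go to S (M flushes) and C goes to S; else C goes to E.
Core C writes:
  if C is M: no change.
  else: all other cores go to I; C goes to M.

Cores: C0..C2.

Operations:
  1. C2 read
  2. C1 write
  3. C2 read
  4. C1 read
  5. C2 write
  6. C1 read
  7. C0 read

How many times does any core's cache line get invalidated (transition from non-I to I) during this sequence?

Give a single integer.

Op 1: C2 read [C2 read from I: no other sharers -> C2=E (exclusive)] -> [I,I,E] (invalidations this op: 0; running total: 0)
Op 2: C1 write [C1 write: invalidate ['C2=E'] -> C1=M] -> [I,M,I] (invalidations this op: 1; running total: 1)
Op 3: C2 read [C2 read from I: others=['C1=M'] -> C2=S, others downsized to S] -> [I,S,S] (invalidations this op: 0; running total: 1)
Op 4: C1 read [C1 read: already in S, no change] -> [I,S,S] (invalidations this op: 0; running total: 1)
Op 5: C2 write [C2 write: invalidate ['C1=S'] -> C2=M] -> [I,I,M] (invalidations this op: 1; running total: 2)
Op 6: C1 read [C1 read from I: others=['C2=M'] -> C1=S, others downsized to S] -> [I,S,S] (invalidations this op: 0; running total: 2)
Op 7: C0 read [C0 read from I: others=['C1=S', 'C2=S'] -> C0=S, others downsized to S] -> [S,S,S] (invalidations this op: 0; running total: 2)

Answer: 2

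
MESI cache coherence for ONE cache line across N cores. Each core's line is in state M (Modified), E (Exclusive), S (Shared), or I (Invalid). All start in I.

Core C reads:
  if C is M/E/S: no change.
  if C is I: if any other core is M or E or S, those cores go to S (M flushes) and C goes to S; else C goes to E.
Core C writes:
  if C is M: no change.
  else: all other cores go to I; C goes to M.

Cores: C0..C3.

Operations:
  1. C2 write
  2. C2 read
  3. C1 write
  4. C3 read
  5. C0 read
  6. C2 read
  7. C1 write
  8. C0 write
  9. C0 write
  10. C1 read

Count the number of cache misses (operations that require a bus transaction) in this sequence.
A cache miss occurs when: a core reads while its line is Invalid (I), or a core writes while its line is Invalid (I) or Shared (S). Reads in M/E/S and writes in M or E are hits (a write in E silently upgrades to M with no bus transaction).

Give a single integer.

Op 1: C2 write [C2 write: invalidate none -> C2=M] -> [I,I,M,I] [MISS #1: write from I]
Op 2: C2 read [C2 read: already in M, no change] -> [I,I,M,I] [hit: read from M]
Op 3: C1 write [C1 write: invalidate ['C2=M'] -> C1=M] -> [I,M,I,I] [MISS #2: write from I]
Op 4: C3 read [C3 read from I: others=['C1=M'] -> C3=S, others downsized to S] -> [I,S,I,S] [MISS #3: read from I]
Op 5: C0 read [C0 read from I: others=['C1=S', 'C3=S'] -> C0=S, others downsized to S] -> [S,S,I,S] [MISS #4: read from I]
Op 6: C2 read [C2 read from I: others=['C0=S', 'C1=S', 'C3=S'] -> C2=S, others downsized to S] -> [S,S,S,S] [MISS #5: read from I]
Op 7: C1 write [C1 write: invalidate ['C0=S', 'C2=S', 'C3=S'] -> C1=M] -> [I,M,I,I] [MISS #6: write from S]
Op 8: C0 write [C0 write: invalidate ['C1=M'] -> C0=M] -> [M,I,I,I] [MISS #7: write from I]
Op 9: C0 write [C0 write: already M (modified), no change] -> [M,I,I,I] [hit: write from M]
Op 10: C1 read [C1 read from I: others=['C0=M'] -> C1=S, others downsized to S] -> [S,S,I,I] [MISS #8: read from I]

Answer: 8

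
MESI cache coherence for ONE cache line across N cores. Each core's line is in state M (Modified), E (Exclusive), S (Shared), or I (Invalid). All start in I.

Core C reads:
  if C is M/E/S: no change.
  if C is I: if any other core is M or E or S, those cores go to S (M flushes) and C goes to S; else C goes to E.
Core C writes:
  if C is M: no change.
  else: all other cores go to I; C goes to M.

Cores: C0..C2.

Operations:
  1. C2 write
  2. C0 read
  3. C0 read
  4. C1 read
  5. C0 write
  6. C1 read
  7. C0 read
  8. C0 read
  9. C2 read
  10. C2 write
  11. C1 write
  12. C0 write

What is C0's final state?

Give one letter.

Op 1: C2 write [C2 write: invalidate none -> C2=M] -> [I,I,M]
Op 2: C0 read [C0 read from I: others=['C2=M'] -> C0=S, others downsized to S] -> [S,I,S]
Op 3: C0 read [C0 read: already in S, no change] -> [S,I,S]
Op 4: C1 read [C1 read from I: others=['C0=S', 'C2=S'] -> C1=S, others downsized to S] -> [S,S,S]
Op 5: C0 write [C0 write: invalidate ['C1=S', 'C2=S'] -> C0=M] -> [M,I,I]
Op 6: C1 read [C1 read from I: others=['C0=M'] -> C1=S, others downsized to S] -> [S,S,I]
Op 7: C0 read [C0 read: already in S, no change] -> [S,S,I]
Op 8: C0 read [C0 read: already in S, no change] -> [S,S,I]
Op 9: C2 read [C2 read from I: others=['C0=S', 'C1=S'] -> C2=S, others downsized to S] -> [S,S,S]
Op 10: C2 write [C2 write: invalidate ['C0=S', 'C1=S'] -> C2=M] -> [I,I,M]
Op 11: C1 write [C1 write: invalidate ['C2=M'] -> C1=M] -> [I,M,I]
Op 12: C0 write [C0 write: invalidate ['C1=M'] -> C0=M] -> [M,I,I]

Answer: M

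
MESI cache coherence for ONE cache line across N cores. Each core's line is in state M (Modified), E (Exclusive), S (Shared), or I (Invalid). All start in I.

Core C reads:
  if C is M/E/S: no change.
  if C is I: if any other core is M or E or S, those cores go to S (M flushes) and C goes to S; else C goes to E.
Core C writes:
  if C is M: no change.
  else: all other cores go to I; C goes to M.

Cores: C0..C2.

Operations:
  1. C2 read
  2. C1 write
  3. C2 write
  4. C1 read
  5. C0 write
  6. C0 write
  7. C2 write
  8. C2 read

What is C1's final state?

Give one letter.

Answer: I

Derivation:
Op 1: C2 read [C2 read from I: no other sharers -> C2=E (exclusive)] -> [I,I,E]
Op 2: C1 write [C1 write: invalidate ['C2=E'] -> C1=M] -> [I,M,I]
Op 3: C2 write [C2 write: invalidate ['C1=M'] -> C2=M] -> [I,I,M]
Op 4: C1 read [C1 read from I: others=['C2=M'] -> C1=S, others downsized to S] -> [I,S,S]
Op 5: C0 write [C0 write: invalidate ['C1=S', 'C2=S'] -> C0=M] -> [M,I,I]
Op 6: C0 write [C0 write: already M (modified), no change] -> [M,I,I]
Op 7: C2 write [C2 write: invalidate ['C0=M'] -> C2=M] -> [I,I,M]
Op 8: C2 read [C2 read: already in M, no change] -> [I,I,M]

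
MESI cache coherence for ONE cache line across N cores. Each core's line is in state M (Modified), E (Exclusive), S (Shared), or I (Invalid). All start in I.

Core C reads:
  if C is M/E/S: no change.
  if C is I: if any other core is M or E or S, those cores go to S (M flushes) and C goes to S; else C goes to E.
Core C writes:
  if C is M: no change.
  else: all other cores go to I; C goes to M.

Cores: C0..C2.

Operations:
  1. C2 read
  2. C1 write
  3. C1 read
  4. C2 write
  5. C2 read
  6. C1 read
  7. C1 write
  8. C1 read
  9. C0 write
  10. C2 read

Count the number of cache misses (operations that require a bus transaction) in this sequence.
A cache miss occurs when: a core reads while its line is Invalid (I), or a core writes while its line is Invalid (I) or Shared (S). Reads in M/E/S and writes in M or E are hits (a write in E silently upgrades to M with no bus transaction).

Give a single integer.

Op 1: C2 read [C2 read from I: no other sharers -> C2=E (exclusive)] -> [I,I,E] [MISS #1: read from I]
Op 2: C1 write [C1 write: invalidate ['C2=E'] -> C1=M] -> [I,M,I] [MISS #2: write from I]
Op 3: C1 read [C1 read: already in M, no change] -> [I,M,I] [hit: read from M]
Op 4: C2 write [C2 write: invalidate ['C1=M'] -> C2=M] -> [I,I,M] [MISS #3: write from I]
Op 5: C2 read [C2 read: already in M, no change] -> [I,I,M] [hit: read from M]
Op 6: C1 read [C1 read from I: others=['C2=M'] -> C1=S, others downsized to S] -> [I,S,S] [MISS #4: read from I]
Op 7: C1 write [C1 write: invalidate ['C2=S'] -> C1=M] -> [I,M,I] [MISS #5: write from S]
Op 8: C1 read [C1 read: already in M, no change] -> [I,M,I] [hit: read from M]
Op 9: C0 write [C0 write: invalidate ['C1=M'] -> C0=M] -> [M,I,I] [MISS #6: write from I]
Op 10: C2 read [C2 read from I: others=['C0=M'] -> C2=S, others downsized to S] -> [S,I,S] [MISS #7: read from I]

Answer: 7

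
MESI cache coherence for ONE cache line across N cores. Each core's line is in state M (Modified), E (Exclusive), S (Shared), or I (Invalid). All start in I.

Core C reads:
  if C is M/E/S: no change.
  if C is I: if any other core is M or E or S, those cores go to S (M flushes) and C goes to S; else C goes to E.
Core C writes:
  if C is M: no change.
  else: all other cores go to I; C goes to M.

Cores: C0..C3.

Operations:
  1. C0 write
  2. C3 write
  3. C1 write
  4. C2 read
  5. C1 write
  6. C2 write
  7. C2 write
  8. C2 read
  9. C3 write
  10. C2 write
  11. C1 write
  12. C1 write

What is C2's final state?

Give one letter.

Answer: I

Derivation:
Op 1: C0 write [C0 write: invalidate none -> C0=M] -> [M,I,I,I]
Op 2: C3 write [C3 write: invalidate ['C0=M'] -> C3=M] -> [I,I,I,M]
Op 3: C1 write [C1 write: invalidate ['C3=M'] -> C1=M] -> [I,M,I,I]
Op 4: C2 read [C2 read from I: others=['C1=M'] -> C2=S, others downsized to S] -> [I,S,S,I]
Op 5: C1 write [C1 write: invalidate ['C2=S'] -> C1=M] -> [I,M,I,I]
Op 6: C2 write [C2 write: invalidate ['C1=M'] -> C2=M] -> [I,I,M,I]
Op 7: C2 write [C2 write: already M (modified), no change] -> [I,I,M,I]
Op 8: C2 read [C2 read: already in M, no change] -> [I,I,M,I]
Op 9: C3 write [C3 write: invalidate ['C2=M'] -> C3=M] -> [I,I,I,M]
Op 10: C2 write [C2 write: invalidate ['C3=M'] -> C2=M] -> [I,I,M,I]
Op 11: C1 write [C1 write: invalidate ['C2=M'] -> C1=M] -> [I,M,I,I]
Op 12: C1 write [C1 write: already M (modified), no change] -> [I,M,I,I]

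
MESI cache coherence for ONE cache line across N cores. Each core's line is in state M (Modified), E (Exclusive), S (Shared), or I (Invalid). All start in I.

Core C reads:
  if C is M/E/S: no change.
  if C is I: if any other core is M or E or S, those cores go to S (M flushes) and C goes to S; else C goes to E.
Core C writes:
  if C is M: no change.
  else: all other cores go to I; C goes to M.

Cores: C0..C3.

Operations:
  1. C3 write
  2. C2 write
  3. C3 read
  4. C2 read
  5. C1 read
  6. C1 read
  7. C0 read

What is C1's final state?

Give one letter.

Op 1: C3 write [C3 write: invalidate none -> C3=M] -> [I,I,I,M]
Op 2: C2 write [C2 write: invalidate ['C3=M'] -> C2=M] -> [I,I,M,I]
Op 3: C3 read [C3 read from I: others=['C2=M'] -> C3=S, others downsized to S] -> [I,I,S,S]
Op 4: C2 read [C2 read: already in S, no change] -> [I,I,S,S]
Op 5: C1 read [C1 read from I: others=['C2=S', 'C3=S'] -> C1=S, others downsized to S] -> [I,S,S,S]
Op 6: C1 read [C1 read: already in S, no change] -> [I,S,S,S]
Op 7: C0 read [C0 read from I: others=['C1=S', 'C2=S', 'C3=S'] -> C0=S, others downsized to S] -> [S,S,S,S]

Answer: S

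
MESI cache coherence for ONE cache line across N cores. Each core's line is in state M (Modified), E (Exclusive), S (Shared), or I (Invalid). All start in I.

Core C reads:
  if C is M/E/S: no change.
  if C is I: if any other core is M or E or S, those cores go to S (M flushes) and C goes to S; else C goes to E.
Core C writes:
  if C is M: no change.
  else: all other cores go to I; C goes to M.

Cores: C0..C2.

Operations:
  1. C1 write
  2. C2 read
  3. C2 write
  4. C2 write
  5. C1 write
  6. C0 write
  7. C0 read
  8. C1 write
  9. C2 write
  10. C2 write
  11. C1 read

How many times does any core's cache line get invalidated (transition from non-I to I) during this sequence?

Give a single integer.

Answer: 5

Derivation:
Op 1: C1 write [C1 write: invalidate none -> C1=M] -> [I,M,I] (invalidations this op: 0; running total: 0)
Op 2: C2 read [C2 read from I: others=['C1=M'] -> C2=S, others downsized to S] -> [I,S,S] (invalidations this op: 0; running total: 0)
Op 3: C2 write [C2 write: invalidate ['C1=S'] -> C2=M] -> [I,I,M] (invalidations this op: 1; running total: 1)
Op 4: C2 write [C2 write: already M (modified), no change] -> [I,I,M] (invalidations this op: 0; running total: 1)
Op 5: C1 write [C1 write: invalidate ['C2=M'] -> C1=M] -> [I,M,I] (invalidations this op: 1; running total: 2)
Op 6: C0 write [C0 write: invalidate ['C1=M'] -> C0=M] -> [M,I,I] (invalidations this op: 1; running total: 3)
Op 7: C0 read [C0 read: already in M, no change] -> [M,I,I] (invalidations this op: 0; running total: 3)
Op 8: C1 write [C1 write: invalidate ['C0=M'] -> C1=M] -> [I,M,I] (invalidations this op: 1; running total: 4)
Op 9: C2 write [C2 write: invalidate ['C1=M'] -> C2=M] -> [I,I,M] (invalidations this op: 1; running total: 5)
Op 10: C2 write [C2 write: already M (modified), no change] -> [I,I,M] (invalidations this op: 0; running total: 5)
Op 11: C1 read [C1 read from I: others=['C2=M'] -> C1=S, others downsized to S] -> [I,S,S] (invalidations this op: 0; running total: 5)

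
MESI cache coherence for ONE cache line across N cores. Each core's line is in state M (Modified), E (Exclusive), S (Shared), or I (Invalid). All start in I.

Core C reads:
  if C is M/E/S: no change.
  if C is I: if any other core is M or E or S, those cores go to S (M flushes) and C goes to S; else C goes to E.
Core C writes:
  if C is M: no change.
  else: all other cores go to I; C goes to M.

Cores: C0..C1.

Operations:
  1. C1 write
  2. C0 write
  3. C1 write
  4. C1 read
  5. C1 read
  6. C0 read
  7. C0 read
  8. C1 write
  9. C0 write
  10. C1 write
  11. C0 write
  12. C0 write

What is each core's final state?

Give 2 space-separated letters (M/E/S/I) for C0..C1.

Answer: M I

Derivation:
Op 1: C1 write [C1 write: invalidate none -> C1=M] -> [I,M]
Op 2: C0 write [C0 write: invalidate ['C1=M'] -> C0=M] -> [M,I]
Op 3: C1 write [C1 write: invalidate ['C0=M'] -> C1=M] -> [I,M]
Op 4: C1 read [C1 read: already in M, no change] -> [I,M]
Op 5: C1 read [C1 read: already in M, no change] -> [I,M]
Op 6: C0 read [C0 read from I: others=['C1=M'] -> C0=S, others downsized to S] -> [S,S]
Op 7: C0 read [C0 read: already in S, no change] -> [S,S]
Op 8: C1 write [C1 write: invalidate ['C0=S'] -> C1=M] -> [I,M]
Op 9: C0 write [C0 write: invalidate ['C1=M'] -> C0=M] -> [M,I]
Op 10: C1 write [C1 write: invalidate ['C0=M'] -> C1=M] -> [I,M]
Op 11: C0 write [C0 write: invalidate ['C1=M'] -> C0=M] -> [M,I]
Op 12: C0 write [C0 write: already M (modified), no change] -> [M,I]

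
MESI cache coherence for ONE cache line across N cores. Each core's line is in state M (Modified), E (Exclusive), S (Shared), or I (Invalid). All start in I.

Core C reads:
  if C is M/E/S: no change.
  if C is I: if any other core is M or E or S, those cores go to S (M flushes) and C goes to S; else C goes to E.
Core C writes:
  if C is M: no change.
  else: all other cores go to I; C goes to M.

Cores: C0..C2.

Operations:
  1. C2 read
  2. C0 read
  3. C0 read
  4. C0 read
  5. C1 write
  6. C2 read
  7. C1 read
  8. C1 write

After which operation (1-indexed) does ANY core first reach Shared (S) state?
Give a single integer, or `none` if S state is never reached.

Op 1: C2 read [C2 read from I: no other sharers -> C2=E (exclusive)] -> [I,I,E]
Op 2: C0 read [C0 read from I: others=['C2=E'] -> C0=S, others downsized to S] -> [S,I,S]
  -> First S state at op 2; remaining ops need not be traced.

Answer: 2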